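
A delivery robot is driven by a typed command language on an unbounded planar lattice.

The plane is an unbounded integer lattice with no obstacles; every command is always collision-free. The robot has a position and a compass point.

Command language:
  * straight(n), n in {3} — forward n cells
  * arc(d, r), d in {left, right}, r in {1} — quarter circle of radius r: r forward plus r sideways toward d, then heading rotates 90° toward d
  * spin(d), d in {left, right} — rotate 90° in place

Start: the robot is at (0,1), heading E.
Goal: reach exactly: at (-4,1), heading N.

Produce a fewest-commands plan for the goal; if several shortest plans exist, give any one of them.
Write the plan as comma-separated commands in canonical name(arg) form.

spin(left), arc(left, 1), arc(left, 1), arc(right, 1), arc(right, 1)

start: at (0,1), heading E
t=1 spin(left) ⇒ at (0,1), heading N
t=2 arc(left, 1) ⇒ at (-1,2), heading W
t=3 arc(left, 1) ⇒ at (-2,1), heading S
t=4 arc(right, 1) ⇒ at (-3,0), heading W
t=5 arc(right, 1) ⇒ at (-4,1), heading N
nothing shorter than 5 reaches the goal.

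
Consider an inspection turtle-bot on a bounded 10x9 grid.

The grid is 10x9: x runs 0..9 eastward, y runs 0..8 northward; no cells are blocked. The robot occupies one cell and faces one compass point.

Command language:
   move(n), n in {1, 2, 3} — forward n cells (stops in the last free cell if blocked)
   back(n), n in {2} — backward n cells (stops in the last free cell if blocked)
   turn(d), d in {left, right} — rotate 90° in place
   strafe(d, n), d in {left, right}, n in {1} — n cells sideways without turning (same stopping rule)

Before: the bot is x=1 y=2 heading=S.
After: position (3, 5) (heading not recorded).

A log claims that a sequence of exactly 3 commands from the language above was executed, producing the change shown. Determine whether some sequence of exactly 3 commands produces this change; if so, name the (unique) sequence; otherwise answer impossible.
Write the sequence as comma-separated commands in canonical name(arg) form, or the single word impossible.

impossible

all 512 sequences checked — none match.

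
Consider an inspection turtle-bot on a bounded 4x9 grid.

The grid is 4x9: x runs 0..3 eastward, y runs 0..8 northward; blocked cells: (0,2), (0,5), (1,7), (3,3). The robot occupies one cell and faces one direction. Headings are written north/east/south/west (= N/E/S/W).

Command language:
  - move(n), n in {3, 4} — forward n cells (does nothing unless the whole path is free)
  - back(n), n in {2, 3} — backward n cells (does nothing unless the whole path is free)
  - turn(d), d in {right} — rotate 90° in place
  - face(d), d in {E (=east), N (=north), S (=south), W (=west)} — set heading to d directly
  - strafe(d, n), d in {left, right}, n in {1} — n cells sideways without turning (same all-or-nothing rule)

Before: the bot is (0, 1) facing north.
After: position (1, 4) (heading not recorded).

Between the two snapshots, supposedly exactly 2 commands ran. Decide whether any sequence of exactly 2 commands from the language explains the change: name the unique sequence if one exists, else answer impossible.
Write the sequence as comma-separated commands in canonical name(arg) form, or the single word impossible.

key: order matters: swapping strafe(right, 1) and move(3) lands elsewhere
start: (0, 1) facing north
step 1 (strafe(right, 1)): (1, 1) facing north
step 2 (move(3)): (1, 4) facing north
uniquely the one of 121 2-step routes that fits.

strafe(right, 1), move(3)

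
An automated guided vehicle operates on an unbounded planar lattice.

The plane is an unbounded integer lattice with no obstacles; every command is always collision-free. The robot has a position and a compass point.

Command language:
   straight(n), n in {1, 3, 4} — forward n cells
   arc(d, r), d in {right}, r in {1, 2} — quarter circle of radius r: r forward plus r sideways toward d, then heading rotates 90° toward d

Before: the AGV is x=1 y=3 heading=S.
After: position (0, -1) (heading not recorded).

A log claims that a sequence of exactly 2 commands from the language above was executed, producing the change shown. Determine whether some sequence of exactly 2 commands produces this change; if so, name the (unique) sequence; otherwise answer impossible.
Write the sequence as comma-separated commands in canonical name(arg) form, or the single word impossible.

straight(3), arc(right, 1)

key: order matters: swapping straight(3) and arc(right, 1) lands elsewhere
start: x=1 y=3 heading=S
step 1 (straight(3)): x=1 y=0 heading=S
step 2 (arc(right, 1)): x=0 y=-1 heading=W
no rival 2-sequence matches.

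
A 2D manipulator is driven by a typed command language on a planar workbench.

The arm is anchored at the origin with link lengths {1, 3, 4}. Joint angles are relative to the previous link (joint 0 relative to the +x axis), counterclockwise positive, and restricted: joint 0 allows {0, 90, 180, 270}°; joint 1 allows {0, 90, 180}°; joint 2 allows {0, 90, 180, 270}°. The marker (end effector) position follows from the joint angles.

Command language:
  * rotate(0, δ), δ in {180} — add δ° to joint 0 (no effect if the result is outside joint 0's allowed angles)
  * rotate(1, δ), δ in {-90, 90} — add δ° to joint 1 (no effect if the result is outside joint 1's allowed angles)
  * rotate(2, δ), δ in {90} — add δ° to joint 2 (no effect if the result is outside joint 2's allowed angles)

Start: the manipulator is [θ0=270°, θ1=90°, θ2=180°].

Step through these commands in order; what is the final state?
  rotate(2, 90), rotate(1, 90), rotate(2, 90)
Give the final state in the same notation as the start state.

[θ0=270°, θ1=180°, θ2=0°]

initial: [θ0=270°, θ1=90°, θ2=180°]
1. rotate(2, 90) → [θ0=270°, θ1=90°, θ2=270°]
2. rotate(1, 90) → [θ0=270°, θ1=180°, θ2=270°]
3. rotate(2, 90) → [θ0=270°, θ1=180°, θ2=0°]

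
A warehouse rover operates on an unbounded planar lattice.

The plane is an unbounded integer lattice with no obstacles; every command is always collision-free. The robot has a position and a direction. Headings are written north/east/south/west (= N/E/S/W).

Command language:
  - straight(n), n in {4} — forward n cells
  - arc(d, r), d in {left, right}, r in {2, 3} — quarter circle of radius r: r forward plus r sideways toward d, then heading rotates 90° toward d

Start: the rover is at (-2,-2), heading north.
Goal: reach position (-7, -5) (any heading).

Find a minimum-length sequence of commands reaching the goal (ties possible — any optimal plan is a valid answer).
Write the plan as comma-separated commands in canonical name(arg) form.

initial: at (-2,-2), heading north
[1] after arc(left, 3): at (-5,1), heading west
[2] after arc(left, 2): at (-7,-1), heading south
[3] after straight(4): at (-7,-5), heading south
nothing shorter than 3 reaches the goal.

arc(left, 3), arc(left, 2), straight(4)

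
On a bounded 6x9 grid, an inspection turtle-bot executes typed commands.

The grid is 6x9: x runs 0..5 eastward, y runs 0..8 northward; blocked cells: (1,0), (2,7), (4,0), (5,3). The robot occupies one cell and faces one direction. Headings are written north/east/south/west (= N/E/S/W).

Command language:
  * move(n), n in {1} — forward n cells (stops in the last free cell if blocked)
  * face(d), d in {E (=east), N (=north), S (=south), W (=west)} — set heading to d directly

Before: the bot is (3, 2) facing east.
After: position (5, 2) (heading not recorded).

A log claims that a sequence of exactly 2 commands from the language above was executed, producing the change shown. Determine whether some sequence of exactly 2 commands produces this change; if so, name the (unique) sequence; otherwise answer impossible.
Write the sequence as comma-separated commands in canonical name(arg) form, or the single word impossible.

move(1), move(1)

from: (3, 2) facing east
t=1 move(1) ⇒ (4, 2) facing east
t=2 move(1) ⇒ (5, 2) facing east
all 25 alternatives checked — unique.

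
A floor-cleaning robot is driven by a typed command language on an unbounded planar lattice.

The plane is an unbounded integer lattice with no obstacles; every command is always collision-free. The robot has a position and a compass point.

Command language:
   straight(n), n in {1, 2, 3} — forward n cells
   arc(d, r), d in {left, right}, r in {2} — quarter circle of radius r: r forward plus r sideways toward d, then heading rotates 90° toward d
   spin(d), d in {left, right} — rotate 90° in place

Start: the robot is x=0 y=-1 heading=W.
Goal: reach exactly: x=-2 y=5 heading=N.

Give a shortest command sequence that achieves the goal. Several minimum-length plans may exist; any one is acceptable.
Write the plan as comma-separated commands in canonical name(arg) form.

from: x=0 y=-1 heading=W
t=1 arc(right, 2) ⇒ x=-2 y=1 heading=N
t=2 straight(3) ⇒ x=-2 y=4 heading=N
t=3 straight(1) ⇒ x=-2 y=5 heading=N
minimal: 3 command(s), checked below 3.

arc(right, 2), straight(3), straight(1)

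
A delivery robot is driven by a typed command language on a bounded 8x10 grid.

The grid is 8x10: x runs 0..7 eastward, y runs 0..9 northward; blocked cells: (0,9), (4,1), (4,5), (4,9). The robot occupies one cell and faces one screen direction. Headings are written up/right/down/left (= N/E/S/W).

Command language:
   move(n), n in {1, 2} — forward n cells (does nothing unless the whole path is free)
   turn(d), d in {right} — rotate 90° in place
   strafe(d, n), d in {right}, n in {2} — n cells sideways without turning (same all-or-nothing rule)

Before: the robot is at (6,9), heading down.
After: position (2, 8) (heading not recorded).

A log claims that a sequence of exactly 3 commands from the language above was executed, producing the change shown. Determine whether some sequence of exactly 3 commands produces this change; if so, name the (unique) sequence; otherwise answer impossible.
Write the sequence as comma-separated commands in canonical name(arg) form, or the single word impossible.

key: order matters: swapping move(1) and strafe(right, 2) lands elsewhere
begin: at (6,9), heading down
1. move(1) → at (6,8), heading down
2. strafe(right, 2) → at (4,8), heading down
3. strafe(right, 2) → at (2,8), heading down
no rival 3-sequence matches.

move(1), strafe(right, 2), strafe(right, 2)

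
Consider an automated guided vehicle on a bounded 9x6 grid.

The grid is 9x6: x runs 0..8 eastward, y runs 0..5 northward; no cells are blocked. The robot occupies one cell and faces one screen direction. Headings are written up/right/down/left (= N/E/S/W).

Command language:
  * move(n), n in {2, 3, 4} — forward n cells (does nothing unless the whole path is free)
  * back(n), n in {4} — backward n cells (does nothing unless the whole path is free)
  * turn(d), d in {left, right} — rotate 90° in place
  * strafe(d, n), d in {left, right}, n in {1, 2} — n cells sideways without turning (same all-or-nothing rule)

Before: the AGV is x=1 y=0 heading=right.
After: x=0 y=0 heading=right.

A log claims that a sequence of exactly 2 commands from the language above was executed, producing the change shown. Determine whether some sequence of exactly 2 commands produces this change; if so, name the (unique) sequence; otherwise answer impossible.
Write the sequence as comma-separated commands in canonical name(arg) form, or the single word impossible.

key: heading stays E — no command in the sequence turns
t0: x=1 y=0 heading=right
step 1 (move(3)): x=4 y=0 heading=right
step 2 (back(4)): x=0 y=0 heading=right
no other 2-command option fits: unique.

move(3), back(4)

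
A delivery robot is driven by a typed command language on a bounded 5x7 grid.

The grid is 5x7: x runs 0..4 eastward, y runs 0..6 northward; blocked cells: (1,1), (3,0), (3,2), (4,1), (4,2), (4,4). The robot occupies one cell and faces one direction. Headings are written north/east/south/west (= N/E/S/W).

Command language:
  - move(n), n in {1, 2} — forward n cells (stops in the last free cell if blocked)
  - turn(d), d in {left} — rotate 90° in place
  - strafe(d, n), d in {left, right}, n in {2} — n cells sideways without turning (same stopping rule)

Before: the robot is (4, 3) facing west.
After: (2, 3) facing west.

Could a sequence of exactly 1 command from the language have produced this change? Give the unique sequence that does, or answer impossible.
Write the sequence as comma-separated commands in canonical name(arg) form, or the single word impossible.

move(2)

key: heading stays W — the single command does not turn
start: (4, 3) facing west
1. move(2) → (2, 3) facing west
all 5 alternatives checked — unique.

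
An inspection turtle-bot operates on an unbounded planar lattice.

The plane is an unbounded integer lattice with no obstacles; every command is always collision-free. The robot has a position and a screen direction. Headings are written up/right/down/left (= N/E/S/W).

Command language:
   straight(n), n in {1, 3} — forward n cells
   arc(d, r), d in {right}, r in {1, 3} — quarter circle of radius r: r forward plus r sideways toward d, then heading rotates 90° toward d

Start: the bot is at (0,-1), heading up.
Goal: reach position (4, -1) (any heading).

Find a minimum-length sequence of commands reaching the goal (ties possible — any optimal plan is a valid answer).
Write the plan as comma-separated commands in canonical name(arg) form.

start: at (0,-1), heading up
step 1 (straight(3)): at (0,2), heading up
step 2 (arc(right, 1)): at (1,3), heading right
step 3 (arc(right, 3)): at (4,0), heading down
step 4 (straight(1)): at (4,-1), heading down
minimal: 4 command(s), checked below 4.

straight(3), arc(right, 1), arc(right, 3), straight(1)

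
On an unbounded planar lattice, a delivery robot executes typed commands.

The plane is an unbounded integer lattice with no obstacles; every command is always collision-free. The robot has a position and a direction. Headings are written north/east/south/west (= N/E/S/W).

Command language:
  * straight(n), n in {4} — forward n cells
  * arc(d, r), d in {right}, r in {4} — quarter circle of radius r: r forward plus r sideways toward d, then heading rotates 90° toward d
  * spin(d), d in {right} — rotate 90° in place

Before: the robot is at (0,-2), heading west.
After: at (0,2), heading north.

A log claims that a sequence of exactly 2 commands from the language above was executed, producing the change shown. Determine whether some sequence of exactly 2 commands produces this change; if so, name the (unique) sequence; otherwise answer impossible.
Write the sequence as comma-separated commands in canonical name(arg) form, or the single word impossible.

key: running straight(4) before spin(right) would end elsewhere — order is forced
from: at (0,-2), heading west
1. spin(right) → at (0,-2), heading north
2. straight(4) → at (0,2), heading north
uniquely the one of 9 2-step routes that fits.

spin(right), straight(4)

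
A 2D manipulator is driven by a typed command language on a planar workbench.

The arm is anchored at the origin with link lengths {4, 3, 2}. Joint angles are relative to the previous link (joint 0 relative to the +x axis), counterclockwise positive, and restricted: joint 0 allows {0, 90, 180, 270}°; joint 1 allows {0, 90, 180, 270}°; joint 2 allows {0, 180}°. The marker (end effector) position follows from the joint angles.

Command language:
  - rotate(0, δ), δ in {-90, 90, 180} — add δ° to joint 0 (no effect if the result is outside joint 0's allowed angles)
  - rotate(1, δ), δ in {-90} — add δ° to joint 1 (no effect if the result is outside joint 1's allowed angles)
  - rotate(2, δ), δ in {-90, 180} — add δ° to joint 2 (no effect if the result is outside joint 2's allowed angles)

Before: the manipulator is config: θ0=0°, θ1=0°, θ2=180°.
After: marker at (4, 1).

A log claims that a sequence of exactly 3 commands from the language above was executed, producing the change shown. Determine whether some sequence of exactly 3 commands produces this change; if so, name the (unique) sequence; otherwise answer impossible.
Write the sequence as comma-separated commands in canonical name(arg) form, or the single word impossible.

rotate(1, -90), rotate(1, -90), rotate(1, -90)

from: config: θ0=0°, θ1=0°, θ2=180°
step 1 (rotate(1, -90)): config: θ0=0°, θ1=270°, θ2=180°
step 2 (rotate(1, -90)): config: θ0=0°, θ1=180°, θ2=180°
step 3 (rotate(1, -90)): config: θ0=0°, θ1=90°, θ2=180°
all 216 alternatives checked — unique.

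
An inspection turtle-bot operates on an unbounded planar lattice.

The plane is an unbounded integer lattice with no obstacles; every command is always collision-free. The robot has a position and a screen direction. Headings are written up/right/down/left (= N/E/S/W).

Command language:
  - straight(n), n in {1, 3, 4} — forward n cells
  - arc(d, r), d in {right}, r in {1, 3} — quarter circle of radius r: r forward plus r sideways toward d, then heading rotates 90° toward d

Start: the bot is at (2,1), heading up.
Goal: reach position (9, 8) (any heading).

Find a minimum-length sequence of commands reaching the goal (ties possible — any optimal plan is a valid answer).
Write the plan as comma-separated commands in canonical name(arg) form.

start: at (2,1), heading up
[1] after straight(4): at (2,5), heading up
[2] after arc(right, 3): at (5,8), heading right
[3] after straight(4): at (9,8), heading right
no 2-step plan works, so 3 is optimal.

straight(4), arc(right, 3), straight(4)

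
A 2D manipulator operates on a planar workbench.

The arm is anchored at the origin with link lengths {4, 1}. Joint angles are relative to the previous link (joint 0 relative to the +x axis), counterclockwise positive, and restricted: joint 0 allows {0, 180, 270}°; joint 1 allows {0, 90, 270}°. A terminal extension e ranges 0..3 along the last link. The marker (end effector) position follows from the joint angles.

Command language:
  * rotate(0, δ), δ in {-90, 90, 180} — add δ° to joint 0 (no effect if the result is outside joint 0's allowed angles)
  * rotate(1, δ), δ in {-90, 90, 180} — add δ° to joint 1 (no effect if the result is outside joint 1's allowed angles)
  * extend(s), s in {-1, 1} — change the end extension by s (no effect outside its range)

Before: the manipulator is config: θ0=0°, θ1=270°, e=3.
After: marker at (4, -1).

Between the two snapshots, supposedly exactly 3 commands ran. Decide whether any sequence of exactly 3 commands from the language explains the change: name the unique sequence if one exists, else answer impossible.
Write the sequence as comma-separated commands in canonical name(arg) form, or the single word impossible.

initial: config: θ0=0°, θ1=270°, e=3
[1] after extend(-1): config: θ0=0°, θ1=270°, e=2
[2] after extend(-1): config: θ0=0°, θ1=270°, e=1
[3] after extend(-1): config: θ0=0°, θ1=270°, e=0
uniquely the one of 512 3-step routes that fits.

extend(-1), extend(-1), extend(-1)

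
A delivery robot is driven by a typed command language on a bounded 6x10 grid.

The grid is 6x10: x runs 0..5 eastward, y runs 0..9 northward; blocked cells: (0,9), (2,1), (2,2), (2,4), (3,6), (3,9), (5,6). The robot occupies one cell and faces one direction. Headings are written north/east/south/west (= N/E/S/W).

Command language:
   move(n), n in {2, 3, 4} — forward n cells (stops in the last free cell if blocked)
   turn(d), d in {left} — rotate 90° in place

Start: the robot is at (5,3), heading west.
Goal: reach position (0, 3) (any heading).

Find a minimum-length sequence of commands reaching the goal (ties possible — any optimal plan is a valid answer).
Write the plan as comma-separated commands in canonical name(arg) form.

start: at (5,3), heading west
[1] after move(4): at (1,3), heading west
[2] after move(4): at (0,3), heading west
shorter routes all fall short; 2 is best.

move(4), move(4)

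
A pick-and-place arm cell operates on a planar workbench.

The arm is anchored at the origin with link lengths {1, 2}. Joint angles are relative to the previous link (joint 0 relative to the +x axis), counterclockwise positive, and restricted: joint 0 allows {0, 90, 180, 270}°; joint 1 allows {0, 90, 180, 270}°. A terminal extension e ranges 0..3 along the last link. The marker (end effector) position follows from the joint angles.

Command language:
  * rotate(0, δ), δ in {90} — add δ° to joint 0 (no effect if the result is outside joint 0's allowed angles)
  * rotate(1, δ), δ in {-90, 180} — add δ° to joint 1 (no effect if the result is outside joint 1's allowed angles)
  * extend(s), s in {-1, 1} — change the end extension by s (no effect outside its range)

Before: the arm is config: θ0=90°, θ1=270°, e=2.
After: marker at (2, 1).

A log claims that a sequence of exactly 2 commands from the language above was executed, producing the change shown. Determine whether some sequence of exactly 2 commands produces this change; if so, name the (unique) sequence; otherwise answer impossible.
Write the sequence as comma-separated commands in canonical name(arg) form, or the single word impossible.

extend(-1), extend(-1)

begin: config: θ0=90°, θ1=270°, e=2
step 1 (extend(-1)): config: θ0=90°, θ1=270°, e=1
step 2 (extend(-1)): config: θ0=90°, θ1=270°, e=0
uniquely the one of 25 2-step routes that fits.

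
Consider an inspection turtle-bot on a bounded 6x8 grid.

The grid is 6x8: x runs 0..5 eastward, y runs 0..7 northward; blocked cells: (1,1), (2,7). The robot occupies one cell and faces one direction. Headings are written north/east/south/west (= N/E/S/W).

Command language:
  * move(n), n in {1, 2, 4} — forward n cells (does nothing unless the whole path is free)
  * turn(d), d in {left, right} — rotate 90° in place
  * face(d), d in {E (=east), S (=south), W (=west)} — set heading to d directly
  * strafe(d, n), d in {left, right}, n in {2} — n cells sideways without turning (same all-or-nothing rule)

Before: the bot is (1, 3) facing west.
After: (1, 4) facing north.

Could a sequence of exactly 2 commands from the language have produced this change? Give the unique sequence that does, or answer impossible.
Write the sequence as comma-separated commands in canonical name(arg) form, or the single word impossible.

key: order matters: swapping turn(right) and move(1) lands elsewhere
start: (1, 3) facing west
[1] after turn(right): (1, 3) facing north
[2] after move(1): (1, 4) facing north
uniquely the one of 100 2-step routes that fits.

turn(right), move(1)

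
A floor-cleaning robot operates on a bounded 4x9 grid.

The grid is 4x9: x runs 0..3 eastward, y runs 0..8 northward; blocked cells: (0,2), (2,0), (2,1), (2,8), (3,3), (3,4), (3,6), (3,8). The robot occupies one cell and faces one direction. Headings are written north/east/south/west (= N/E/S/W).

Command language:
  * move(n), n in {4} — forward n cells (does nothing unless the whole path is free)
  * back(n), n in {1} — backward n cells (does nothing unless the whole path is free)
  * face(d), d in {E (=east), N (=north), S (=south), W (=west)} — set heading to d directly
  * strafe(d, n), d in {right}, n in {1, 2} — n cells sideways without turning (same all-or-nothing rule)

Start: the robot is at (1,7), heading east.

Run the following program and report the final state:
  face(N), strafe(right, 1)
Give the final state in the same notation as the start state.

initial: at (1,7), heading east
[1] after face(N): at (1,7), heading north
[2] after strafe(right, 1): at (2,7), heading north

at (2,7), heading north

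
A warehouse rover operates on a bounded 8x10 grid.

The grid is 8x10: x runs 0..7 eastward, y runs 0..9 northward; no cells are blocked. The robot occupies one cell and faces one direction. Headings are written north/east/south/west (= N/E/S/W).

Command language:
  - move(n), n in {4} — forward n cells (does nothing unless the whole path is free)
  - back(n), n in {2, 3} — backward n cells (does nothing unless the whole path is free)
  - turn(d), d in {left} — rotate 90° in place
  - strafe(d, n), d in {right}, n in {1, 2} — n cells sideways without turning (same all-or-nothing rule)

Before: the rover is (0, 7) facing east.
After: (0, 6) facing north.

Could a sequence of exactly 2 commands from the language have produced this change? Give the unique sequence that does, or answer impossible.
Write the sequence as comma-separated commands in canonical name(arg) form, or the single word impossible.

key: order matters: swapping strafe(right, 1) and turn(left) lands elsewhere
start: (0, 7) facing east
step 1 (strafe(right, 1)): (0, 6) facing east
step 2 (turn(left)): (0, 6) facing north
no rival 2-sequence matches.

strafe(right, 1), turn(left)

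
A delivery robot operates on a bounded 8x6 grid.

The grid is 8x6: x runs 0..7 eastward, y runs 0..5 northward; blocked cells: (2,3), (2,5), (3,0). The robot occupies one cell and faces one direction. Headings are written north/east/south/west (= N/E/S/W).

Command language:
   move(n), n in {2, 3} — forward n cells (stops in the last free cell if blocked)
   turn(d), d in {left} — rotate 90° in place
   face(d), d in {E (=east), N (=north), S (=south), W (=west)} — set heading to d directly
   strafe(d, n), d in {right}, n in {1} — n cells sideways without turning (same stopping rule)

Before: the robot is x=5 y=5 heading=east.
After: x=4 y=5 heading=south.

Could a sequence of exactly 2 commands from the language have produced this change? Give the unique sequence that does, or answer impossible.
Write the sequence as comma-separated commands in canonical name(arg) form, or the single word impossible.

key: order matters: swapping face(S) and strafe(right, 1) lands elsewhere
t0: x=5 y=5 heading=east
1. face(S) → x=5 y=5 heading=south
2. strafe(right, 1) → x=4 y=5 heading=south
no other 2-command option fits: unique.

face(S), strafe(right, 1)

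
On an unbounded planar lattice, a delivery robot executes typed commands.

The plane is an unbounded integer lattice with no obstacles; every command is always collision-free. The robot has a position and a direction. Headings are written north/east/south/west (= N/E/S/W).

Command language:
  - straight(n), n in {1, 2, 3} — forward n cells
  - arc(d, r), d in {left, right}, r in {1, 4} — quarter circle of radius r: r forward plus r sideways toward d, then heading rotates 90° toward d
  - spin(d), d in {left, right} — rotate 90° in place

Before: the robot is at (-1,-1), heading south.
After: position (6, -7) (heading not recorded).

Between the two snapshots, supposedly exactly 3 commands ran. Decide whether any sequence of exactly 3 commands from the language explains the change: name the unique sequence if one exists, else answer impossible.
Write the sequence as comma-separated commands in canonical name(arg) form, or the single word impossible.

straight(2), arc(left, 4), straight(3)

key: order matters: swapping straight(2) and straight(3) lands elsewhere
start: at (-1,-1), heading south
[1] after straight(2): at (-1,-3), heading south
[2] after arc(left, 4): at (3,-7), heading east
[3] after straight(3): at (6,-7), heading east
uniquely the one of 729 3-step routes that fits.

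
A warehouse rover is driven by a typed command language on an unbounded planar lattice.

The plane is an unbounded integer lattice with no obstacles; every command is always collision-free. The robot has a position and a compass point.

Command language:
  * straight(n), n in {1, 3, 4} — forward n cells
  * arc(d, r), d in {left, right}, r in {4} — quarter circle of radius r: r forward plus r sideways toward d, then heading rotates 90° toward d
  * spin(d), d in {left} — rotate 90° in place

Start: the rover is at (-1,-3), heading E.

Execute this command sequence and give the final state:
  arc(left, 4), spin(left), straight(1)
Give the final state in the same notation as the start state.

t0: at (-1,-3), heading E
1. arc(left, 4) → at (3,1), heading N
2. spin(left) → at (3,1), heading W
3. straight(1) → at (2,1), heading W

at (2,1), heading W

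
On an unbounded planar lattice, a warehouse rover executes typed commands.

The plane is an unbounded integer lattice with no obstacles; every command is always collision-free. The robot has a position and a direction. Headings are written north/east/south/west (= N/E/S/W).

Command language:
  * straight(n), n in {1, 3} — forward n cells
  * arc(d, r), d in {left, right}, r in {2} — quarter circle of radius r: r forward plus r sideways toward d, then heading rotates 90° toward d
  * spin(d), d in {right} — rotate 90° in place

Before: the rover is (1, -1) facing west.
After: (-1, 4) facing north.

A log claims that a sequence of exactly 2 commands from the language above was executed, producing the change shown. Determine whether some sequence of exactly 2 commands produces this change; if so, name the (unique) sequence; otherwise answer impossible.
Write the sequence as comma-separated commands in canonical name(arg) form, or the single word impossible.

arc(right, 2), straight(3)

key: running straight(3) before arc(right, 2) would end elsewhere — order is forced
from: (1, -1) facing west
1. arc(right, 2) → (-1, 1) facing north
2. straight(3) → (-1, 4) facing north
all 25 alternatives checked — unique.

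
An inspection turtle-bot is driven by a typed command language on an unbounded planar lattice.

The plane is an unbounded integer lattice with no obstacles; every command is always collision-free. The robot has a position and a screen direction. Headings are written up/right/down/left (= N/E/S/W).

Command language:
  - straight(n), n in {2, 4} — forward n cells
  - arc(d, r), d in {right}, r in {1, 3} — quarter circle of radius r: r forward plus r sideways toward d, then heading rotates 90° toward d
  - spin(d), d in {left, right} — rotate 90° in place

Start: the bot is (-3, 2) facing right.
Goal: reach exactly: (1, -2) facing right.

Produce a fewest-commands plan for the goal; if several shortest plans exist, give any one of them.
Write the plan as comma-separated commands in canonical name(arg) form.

t0: (-3, 2) facing right
1. straight(4) → (1, 2) facing right
2. spin(right) → (1, 2) facing down
3. straight(4) → (1, -2) facing down
4. spin(left) → (1, -2) facing right
no 3-step plan works, so 4 is optimal.

straight(4), spin(right), straight(4), spin(left)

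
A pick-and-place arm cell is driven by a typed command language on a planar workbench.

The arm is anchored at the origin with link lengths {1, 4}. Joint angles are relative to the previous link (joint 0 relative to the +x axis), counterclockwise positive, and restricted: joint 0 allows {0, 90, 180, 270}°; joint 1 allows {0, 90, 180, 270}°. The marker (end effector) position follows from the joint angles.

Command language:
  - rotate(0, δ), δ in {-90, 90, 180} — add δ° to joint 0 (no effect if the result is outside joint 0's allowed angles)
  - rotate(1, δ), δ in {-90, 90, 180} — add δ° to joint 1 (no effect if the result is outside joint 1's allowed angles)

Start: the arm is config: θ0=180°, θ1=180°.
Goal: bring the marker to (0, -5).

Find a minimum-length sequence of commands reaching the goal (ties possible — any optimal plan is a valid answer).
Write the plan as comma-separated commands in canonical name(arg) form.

rotate(1, 180), rotate(0, 90)

begin: config: θ0=180°, θ1=180°
step 1 (rotate(1, 180)): config: θ0=180°, θ1=0°
step 2 (rotate(0, 90)): config: θ0=270°, θ1=0°
shorter routes all fall short; 2 is best.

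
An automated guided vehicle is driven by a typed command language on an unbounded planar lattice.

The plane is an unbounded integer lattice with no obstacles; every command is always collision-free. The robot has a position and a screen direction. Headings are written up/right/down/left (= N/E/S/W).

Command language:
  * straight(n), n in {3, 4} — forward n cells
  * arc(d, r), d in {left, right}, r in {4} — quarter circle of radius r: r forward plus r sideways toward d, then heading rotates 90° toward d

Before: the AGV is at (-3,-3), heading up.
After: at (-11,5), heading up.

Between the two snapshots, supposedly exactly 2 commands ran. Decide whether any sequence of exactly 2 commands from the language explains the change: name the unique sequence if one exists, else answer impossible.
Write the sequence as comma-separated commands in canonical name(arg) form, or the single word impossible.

key: order matters: swapping arc(left, 4) and arc(right, 4) lands elsewhere
begin: at (-3,-3), heading up
[1] after arc(left, 4): at (-7,1), heading left
[2] after arc(right, 4): at (-11,5), heading up
uniquely the one of 16 2-step routes that fits.

arc(left, 4), arc(right, 4)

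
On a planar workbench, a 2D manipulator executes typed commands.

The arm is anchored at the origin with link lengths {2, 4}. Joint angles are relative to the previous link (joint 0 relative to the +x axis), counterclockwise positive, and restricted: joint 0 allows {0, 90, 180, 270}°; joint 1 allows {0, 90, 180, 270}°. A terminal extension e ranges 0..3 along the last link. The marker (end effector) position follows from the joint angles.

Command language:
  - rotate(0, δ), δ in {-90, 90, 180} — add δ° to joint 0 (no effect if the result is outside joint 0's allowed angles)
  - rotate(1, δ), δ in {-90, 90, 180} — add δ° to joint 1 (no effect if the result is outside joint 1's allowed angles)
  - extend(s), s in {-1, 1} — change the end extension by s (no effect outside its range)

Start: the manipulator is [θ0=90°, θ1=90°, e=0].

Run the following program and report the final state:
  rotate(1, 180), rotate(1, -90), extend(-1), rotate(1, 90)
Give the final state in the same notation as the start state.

[θ0=90°, θ1=270°, e=0]

t0: [θ0=90°, θ1=90°, e=0]
t=1 rotate(1, 180) ⇒ [θ0=90°, θ1=270°, e=0]
t=2 rotate(1, -90) ⇒ [θ0=90°, θ1=180°, e=0]
t=3 extend(-1) ⇒ [θ0=90°, θ1=180°, e=0]
t=4 rotate(1, 90) ⇒ [θ0=90°, θ1=270°, e=0]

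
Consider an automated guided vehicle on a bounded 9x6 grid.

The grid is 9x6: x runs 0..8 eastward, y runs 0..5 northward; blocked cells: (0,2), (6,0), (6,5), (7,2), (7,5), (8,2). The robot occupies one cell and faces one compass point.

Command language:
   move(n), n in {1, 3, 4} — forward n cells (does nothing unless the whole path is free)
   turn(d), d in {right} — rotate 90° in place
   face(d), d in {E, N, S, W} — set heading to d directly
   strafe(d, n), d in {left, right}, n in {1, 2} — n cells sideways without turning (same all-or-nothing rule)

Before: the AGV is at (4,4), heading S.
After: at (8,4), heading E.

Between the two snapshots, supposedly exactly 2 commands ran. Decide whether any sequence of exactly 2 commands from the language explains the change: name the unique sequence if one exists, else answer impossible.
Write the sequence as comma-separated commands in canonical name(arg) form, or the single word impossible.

key: cell and facing (now E) both changed — the 2 commands mix motion and turning
initial: at (4,4), heading S
1. face(E) → at (4,4), heading E
2. move(4) → at (8,4), heading E
no rival 2-sequence matches.

face(E), move(4)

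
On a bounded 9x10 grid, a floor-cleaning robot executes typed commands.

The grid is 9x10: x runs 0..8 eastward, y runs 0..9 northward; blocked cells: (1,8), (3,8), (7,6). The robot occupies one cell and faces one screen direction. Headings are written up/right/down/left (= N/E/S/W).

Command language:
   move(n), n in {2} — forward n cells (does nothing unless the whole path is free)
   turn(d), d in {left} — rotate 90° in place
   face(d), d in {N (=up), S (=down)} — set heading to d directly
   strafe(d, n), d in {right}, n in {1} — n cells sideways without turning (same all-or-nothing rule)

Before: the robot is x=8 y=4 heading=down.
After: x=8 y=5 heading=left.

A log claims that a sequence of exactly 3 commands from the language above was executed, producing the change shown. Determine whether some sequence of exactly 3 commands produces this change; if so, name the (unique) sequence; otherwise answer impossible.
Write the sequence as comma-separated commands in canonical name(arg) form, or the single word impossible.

face(N), turn(left), strafe(right, 1)

key: cell and facing (now W) both changed — the 3 commands mix motion and turning
start: x=8 y=4 heading=down
t=1 face(N) ⇒ x=8 y=4 heading=up
t=2 turn(left) ⇒ x=8 y=4 heading=left
t=3 strafe(right, 1) ⇒ x=8 y=5 heading=left
uniquely the one of 125 3-step routes that fits.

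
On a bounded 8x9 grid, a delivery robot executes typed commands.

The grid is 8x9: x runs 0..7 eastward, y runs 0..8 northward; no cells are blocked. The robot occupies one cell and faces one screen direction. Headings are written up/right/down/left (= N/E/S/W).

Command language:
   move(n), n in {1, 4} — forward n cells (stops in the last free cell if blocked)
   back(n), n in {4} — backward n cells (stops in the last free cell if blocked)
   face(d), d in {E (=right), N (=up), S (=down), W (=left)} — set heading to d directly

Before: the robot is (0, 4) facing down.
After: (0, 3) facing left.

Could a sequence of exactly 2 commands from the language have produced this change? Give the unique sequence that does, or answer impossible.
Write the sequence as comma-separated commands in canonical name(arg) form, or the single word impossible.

move(1), face(W)

key: position moved to (0,3) AND the heading swung to W — translation plus rotation needed
initial: (0, 4) facing down
[1] after move(1): (0, 3) facing down
[2] after face(W): (0, 3) facing left
all 49 alternatives checked — unique.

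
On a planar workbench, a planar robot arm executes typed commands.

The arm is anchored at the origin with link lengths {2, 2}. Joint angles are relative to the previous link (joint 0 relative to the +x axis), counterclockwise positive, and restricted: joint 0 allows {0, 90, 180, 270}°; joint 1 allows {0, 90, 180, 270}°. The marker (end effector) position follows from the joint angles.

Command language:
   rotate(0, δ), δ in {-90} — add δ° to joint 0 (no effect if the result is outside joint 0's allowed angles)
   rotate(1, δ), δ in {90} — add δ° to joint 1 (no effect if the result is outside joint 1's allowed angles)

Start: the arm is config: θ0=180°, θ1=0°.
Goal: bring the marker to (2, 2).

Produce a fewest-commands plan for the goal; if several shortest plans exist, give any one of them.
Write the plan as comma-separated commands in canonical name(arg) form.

begin: config: θ0=180°, θ1=0°
1. rotate(0, -90) → config: θ0=90°, θ1=0°
2. rotate(0, -90) → config: θ0=0°, θ1=0°
3. rotate(1, 90) → config: θ0=0°, θ1=90°
shorter routes all fall short; 3 is best.

rotate(0, -90), rotate(0, -90), rotate(1, 90)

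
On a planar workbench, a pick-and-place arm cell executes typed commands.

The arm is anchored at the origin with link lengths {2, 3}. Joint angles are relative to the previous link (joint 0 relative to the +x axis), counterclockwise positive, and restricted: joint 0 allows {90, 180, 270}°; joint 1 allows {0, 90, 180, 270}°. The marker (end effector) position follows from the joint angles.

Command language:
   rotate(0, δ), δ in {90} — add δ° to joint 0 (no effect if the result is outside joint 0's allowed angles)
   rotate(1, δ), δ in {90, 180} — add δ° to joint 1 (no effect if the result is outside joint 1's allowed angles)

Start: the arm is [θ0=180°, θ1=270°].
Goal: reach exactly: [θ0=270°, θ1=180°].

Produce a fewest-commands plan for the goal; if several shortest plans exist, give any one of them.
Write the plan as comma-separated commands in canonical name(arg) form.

t0: [θ0=180°, θ1=270°]
step 1 (rotate(1, 90)): [θ0=180°, θ1=0°]
step 2 (rotate(1, 180)): [θ0=180°, θ1=180°]
step 3 (rotate(0, 90)): [θ0=270°, θ1=180°]
no 2-step plan works, so 3 is optimal.

rotate(1, 90), rotate(1, 180), rotate(0, 90)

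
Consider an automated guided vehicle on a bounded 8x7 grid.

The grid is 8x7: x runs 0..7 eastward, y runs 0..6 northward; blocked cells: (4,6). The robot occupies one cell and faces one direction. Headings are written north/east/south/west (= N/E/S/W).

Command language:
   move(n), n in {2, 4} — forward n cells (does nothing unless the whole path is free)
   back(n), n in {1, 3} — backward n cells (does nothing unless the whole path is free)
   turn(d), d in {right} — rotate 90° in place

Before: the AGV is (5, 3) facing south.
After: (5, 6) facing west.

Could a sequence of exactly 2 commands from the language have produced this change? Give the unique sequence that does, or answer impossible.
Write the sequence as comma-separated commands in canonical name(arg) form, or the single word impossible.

key: position moved to (5,6) AND the heading swung to W — translation plus rotation needed
t0: (5, 3) facing south
[1] after back(3): (5, 6) facing south
[2] after turn(right): (5, 6) facing west
uniquely the one of 25 2-step routes that fits.

back(3), turn(right)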